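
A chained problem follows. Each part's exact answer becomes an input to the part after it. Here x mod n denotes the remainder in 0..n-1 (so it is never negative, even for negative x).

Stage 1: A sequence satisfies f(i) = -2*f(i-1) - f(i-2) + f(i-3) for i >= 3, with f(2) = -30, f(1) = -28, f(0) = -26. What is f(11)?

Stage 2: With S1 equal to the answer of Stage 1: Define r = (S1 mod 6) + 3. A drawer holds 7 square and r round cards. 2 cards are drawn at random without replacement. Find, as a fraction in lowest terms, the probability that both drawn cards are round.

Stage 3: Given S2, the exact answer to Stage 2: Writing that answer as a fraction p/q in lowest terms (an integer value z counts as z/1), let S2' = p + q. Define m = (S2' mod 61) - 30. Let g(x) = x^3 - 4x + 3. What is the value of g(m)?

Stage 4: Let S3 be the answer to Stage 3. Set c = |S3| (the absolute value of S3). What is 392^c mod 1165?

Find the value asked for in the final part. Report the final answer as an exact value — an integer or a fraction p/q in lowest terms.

1133

Stage 1: f(3) = -2*(-30) - 1*(-28) + 1*(-26) = 62; iterating: f(3)=62, f(4)=-122, f(5)=152, f(6)=-120, f(7)=-34, f(8)=340, f(9)=-766, f(10)=1158, f(11)=-1210; answer -1210
Stage 2: S1 = -1210; r = 5; total draws C(12,2) = 66; favorable C(5,2) = 10; P = 5/33; answer 5/33
Stage 3: S2 = 5/33; threaded value p + q = 38; m = 8; 1*(8)^3 - 4*(8)^1 + 3 = (512) + (-32) + (3) = 483; answer 483
Stage 4: S3 = 483; c = 483; squarings mod 1165: 392^1=392, 392^2=1049, 392^4=641, 392^8=801, 392^16=851, 392^32=736, 392^64=1136, 392^128=841, 392^256=126; 392^483 = 392^1 * 392^2 * 392^32 * 392^64 * 392^128 * 392^256 = 1133 (mod 1165); answer 1133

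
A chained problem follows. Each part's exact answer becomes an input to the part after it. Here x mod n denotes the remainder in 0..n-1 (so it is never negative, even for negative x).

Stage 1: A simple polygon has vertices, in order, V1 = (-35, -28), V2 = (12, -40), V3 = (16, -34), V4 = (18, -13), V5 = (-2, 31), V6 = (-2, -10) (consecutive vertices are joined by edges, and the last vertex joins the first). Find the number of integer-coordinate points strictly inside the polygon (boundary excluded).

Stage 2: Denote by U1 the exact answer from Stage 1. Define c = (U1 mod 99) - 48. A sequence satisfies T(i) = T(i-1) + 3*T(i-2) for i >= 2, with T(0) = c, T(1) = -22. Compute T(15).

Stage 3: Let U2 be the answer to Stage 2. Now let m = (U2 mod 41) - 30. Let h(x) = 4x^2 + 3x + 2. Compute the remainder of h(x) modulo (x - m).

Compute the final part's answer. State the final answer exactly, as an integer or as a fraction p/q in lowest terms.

Stage 1: cross terms: (-35*-40 - 12*-28)=1736, (12*-34 - 16*-40)=232, (16*-13 - 18*-34)=404, (18*31 - -2*-13)=532, (-2*-10 - -2*31)=82, (-2*-28 - -35*-10)=-294; twice the area = |2692| = 2692; area = 1346; boundary points = 1 + 2 + 1 + 4 + 41 + 3 = 52; strictly interior points = area - boundary/2 + 1 = 1321; answer 1321
Stage 2: U1 = 1321; c = -14; T(2) = 1*(-22) + 3*(-14) = -64; iterating: T(2)=-64, T(3)=-130, T(4)=-322, T(5)=-712, T(6)=-1678, T(7)=-3814, T(8)=-8848, T(9)=-20290, T(10)=-46834, T(11)=-107704, T(12)=-248206, T(13)=-571318, T(14)=-1315936, T(15)=-3029890; answer -3029890
Stage 3: U2 = -3029890; m = -20; remainder = value at the root: 4*(-20)^2 + 3*(-20)^1 + 2 = (1600) + (-60) + (2) = 1542; answer 1542

1542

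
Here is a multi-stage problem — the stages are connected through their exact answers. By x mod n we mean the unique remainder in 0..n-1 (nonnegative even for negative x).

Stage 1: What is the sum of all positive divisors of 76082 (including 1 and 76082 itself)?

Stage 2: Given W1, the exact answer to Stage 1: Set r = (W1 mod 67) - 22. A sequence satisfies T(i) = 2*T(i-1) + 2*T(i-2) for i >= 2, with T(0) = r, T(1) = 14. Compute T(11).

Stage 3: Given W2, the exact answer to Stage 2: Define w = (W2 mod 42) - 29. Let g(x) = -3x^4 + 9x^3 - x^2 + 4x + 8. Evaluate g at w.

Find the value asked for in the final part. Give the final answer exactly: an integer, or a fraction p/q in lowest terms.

-295129

Stage 1: 76082 = 2 * 109 * 349; sigma = (1 + 2) * (1 + 109) * (1 + 349) = 3 * 110 * 350 = 115500; answer 115500
Stage 2: W1 = 115500; r = 37; T(2) = 2*(14) + 2*(37) = 102; iterating: T(2)=102, T(3)=232, T(4)=668, T(5)=1800, T(6)=4936, T(7)=13472, T(8)=36816, T(9)=100576, T(10)=274784, T(11)=750720; answer 750720
Stage 3: W2 = 750720; w = -17; -3*(-17)^4 + 9*(-17)^3 - 1*(-17)^2 + 4*(-17)^1 + 8 = (-250563) + (-44217) + (-289) + (-68) + (8) = -295129; answer -295129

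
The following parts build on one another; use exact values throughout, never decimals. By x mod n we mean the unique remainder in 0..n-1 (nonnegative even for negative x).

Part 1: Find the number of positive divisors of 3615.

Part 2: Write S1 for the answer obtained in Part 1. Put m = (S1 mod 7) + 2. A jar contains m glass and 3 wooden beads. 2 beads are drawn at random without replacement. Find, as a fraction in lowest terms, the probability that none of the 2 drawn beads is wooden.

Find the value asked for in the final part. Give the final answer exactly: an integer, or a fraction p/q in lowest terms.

1/5

Part 1: 3615 = 3 * 5 * 241; number of divisors = (1+1) * (1+1) * (1+1) = 8; answer 8
Part 2: S1 = 8; m = 3; total draws C(6,2) = 15; favorable C(3,2) = 3; P = 1/5; answer 1/5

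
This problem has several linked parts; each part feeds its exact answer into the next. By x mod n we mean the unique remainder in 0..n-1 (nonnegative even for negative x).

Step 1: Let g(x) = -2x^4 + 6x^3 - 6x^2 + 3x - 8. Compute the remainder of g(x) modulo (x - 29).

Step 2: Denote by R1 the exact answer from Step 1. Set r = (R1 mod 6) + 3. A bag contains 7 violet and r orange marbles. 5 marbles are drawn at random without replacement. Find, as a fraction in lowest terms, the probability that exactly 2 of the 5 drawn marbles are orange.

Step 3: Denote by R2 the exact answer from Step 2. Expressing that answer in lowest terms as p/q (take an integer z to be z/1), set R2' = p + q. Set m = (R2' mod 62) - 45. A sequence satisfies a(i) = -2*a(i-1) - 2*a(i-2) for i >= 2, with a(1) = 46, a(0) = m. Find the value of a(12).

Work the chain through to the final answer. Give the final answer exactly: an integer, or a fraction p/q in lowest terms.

2176

Step 1: remainder = value at the root: -2*(29)^4 + 6*(29)^3 - 6*(29)^2 + 3*(29)^1 - 8 = (-1414562) + (146334) + (-5046) + (87) + (-8) = -1273195; answer -1273195
Step 2: R1 = -1273195; r = 8; total draws C(15,5) = 3003; favorable C(8,2)*C(7,3) = 980; P = 140/429; answer 140/429
Step 3: R2 = 140/429; threaded value p + q = 569; m = -34; a(2) = -2*(46) - 2*(-34) = -24; iterating: a(2)=-24, a(3)=-44, a(4)=136, a(5)=-184, a(6)=96, a(7)=176, a(8)=-544, a(9)=736, a(10)=-384, a(11)=-704, a(12)=2176; answer 2176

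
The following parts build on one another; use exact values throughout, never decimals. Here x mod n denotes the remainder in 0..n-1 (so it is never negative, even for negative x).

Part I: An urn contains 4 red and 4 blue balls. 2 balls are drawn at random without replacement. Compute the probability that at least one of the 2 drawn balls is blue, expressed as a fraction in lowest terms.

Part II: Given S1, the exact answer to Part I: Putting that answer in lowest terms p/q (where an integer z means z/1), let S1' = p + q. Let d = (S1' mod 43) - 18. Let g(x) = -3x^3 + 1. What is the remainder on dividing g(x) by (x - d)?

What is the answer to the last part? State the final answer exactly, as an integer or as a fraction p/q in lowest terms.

-1028

Part I: total draws C(8,2) = 28; complement C(4,2) = 6; favorable 28 - 6 = 22; P = 11/14; answer 11/14
Part II: S1 = 11/14; threaded value p + q = 25; d = 7; remainder = value at the root: -3*(7)^3 + 1 = (-1029) + (1) = -1028; answer -1028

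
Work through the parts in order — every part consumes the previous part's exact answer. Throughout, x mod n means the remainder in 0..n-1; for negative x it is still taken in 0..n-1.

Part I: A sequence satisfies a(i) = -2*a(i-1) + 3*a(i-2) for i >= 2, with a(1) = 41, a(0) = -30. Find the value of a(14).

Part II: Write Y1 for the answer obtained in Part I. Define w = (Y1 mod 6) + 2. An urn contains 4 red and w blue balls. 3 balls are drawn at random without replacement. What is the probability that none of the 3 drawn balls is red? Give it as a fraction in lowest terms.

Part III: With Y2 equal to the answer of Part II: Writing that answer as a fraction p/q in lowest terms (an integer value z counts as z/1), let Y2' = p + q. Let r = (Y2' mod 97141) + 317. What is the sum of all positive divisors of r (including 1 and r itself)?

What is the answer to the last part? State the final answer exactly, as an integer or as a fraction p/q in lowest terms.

588

Part I: a(2) = -2*(41) + 3*(-30) = -172; iterating: a(2)=-172, a(3)=467, a(4)=-1450, a(5)=4301, a(6)=-12952, a(7)=38807, a(8)=-116470, a(9)=349361, a(10)=-1048132, a(11)=3144347, a(12)=-9433090, a(13)=28299221, a(14)=-84897712; answer -84897712
Part II: Y1 = -84897712; w = 4; total draws C(8,3) = 56; favorable C(4,3) = 4; P = 1/14; answer 1/14
Part III: Y2 = 1/14; threaded value p + q = 15; r = 332; 332 = 2^2 * 83; sigma = (1 + 2 + 4) * (1 + 83) = 7 * 84 = 588; answer 588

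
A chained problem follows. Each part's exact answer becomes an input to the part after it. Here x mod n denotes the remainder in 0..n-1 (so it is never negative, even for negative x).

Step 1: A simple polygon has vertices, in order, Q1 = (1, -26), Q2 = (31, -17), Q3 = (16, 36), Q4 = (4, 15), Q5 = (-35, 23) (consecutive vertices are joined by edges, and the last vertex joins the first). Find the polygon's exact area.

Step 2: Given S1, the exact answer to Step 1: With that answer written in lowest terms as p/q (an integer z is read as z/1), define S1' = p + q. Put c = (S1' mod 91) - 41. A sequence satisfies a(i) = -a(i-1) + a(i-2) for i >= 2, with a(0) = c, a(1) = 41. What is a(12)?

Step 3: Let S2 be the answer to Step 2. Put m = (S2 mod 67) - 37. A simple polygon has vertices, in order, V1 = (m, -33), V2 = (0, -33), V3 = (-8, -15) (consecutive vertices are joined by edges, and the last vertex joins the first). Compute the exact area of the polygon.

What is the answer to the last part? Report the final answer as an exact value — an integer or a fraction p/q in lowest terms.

Step 1: cross terms: (1*-17 - 31*-26)=789, (31*36 - 16*-17)=1388, (16*15 - 4*36)=96, (4*23 - -35*15)=617, (-35*-26 - 1*23)=887; twice the area = |3777| = 3777; area = 3777/2; answer 3777/2
Step 2: S1 = 3777/2; threaded value p + q = 3779; c = 7; a(2) = -1*(41) + 1*(7) = -34; iterating: a(2)=-34, a(3)=75, a(4)=-109, a(5)=184, a(6)=-293, a(7)=477, a(8)=-770, a(9)=1247, a(10)=-2017, a(11)=3264, a(12)=-5281; answer -5281
Step 3: S2 = -5281; m = -25; cross terms: (-25*-33 - 0*-33)=825, (0*-15 - -8*-33)=-264, (-8*-33 - -25*-15)=-111; twice the area = |450| = 450; area = 225; answer 225

225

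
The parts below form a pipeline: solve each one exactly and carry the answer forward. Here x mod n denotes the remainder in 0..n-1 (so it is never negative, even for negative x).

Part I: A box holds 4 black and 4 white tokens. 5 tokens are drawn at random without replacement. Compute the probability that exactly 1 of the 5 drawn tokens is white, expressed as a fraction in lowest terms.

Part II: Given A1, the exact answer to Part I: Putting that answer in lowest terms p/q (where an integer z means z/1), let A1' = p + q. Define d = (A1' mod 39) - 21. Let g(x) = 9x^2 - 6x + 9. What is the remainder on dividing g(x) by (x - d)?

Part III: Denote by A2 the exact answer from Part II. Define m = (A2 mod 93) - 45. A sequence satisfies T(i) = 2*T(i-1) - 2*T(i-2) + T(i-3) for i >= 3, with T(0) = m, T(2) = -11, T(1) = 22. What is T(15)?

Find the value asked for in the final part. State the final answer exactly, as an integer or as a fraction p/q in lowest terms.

-21

Part I: total draws C(8,5) = 56; favorable C(4,1)*C(4,4) = 4; P = 1/14; answer 1/14
Part II: A1 = 1/14; threaded value p + q = 15; d = -6; remainder = value at the root: 9*(-6)^2 - 6*(-6)^1 + 9 = (324) + (36) + (9) = 369; answer 369
Part III: A2 = 369; m = 45; T(3) = 2*(-11) - 2*(22) + 1*(45) = -21; iterating: T(3)=-21, T(4)=2, T(5)=35, T(6)=45, T(7)=22, T(8)=-11, T(9)=-21, T(10)=2, T(11)=35, T(12)=45, T(13)=22, T(14)=-11, T(15)=-21; answer -21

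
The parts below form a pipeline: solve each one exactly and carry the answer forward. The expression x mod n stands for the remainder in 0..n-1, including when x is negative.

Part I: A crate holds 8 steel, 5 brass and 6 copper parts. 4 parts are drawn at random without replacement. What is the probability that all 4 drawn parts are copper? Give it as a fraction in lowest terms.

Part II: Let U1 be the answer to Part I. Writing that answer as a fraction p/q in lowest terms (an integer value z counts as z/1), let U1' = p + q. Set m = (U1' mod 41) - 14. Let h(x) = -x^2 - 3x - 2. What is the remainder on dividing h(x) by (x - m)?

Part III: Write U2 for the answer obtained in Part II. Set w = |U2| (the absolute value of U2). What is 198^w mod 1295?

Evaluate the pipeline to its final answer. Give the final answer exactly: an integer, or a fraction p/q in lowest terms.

Part I: total draws C(19,4) = 3876; favorable C(6,4) = 15; P = 5/1292; answer 5/1292
Part II: U1 = 5/1292; threaded value p + q = 1297; m = 12; remainder = value at the root: -1*(12)^2 - 3*(12)^1 - 2 = (-144) + (-36) + (-2) = -182; answer -182
Part III: U2 = -182; w = 182; squarings mod 1295: 198^1=198, 198^2=354, 198^4=996, 198^8=46, 198^16=821, 198^32=641, 198^64=366, 198^128=571; 198^182 = 198^2 * 198^4 * 198^16 * 198^32 * 198^128 = 354 (mod 1295); answer 354

354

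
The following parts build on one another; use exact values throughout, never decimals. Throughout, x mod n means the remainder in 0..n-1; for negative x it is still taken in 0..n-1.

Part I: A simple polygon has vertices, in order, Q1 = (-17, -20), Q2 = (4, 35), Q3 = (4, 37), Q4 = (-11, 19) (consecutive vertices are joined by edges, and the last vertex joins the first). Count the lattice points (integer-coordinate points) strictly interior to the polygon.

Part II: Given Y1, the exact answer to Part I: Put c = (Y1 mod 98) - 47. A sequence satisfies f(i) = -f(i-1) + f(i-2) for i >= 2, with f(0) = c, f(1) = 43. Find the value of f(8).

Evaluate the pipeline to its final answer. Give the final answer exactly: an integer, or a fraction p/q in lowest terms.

-734

Part I: cross terms: (-17*35 - 4*-20)=-515, (4*37 - 4*35)=8, (4*19 - -11*37)=483, (-11*-20 - -17*19)=543; twice the area = |519| = 519; area = 519/2; boundary points = 1 + 2 + 3 + 3 = 9; strictly interior points = area - boundary/2 + 1 = 256; answer 256
Part II: Y1 = 256; c = 13; f(2) = -1*(43) + 1*(13) = -30; iterating: f(2)=-30, f(3)=73, f(4)=-103, f(5)=176, f(6)=-279, f(7)=455, f(8)=-734; answer -734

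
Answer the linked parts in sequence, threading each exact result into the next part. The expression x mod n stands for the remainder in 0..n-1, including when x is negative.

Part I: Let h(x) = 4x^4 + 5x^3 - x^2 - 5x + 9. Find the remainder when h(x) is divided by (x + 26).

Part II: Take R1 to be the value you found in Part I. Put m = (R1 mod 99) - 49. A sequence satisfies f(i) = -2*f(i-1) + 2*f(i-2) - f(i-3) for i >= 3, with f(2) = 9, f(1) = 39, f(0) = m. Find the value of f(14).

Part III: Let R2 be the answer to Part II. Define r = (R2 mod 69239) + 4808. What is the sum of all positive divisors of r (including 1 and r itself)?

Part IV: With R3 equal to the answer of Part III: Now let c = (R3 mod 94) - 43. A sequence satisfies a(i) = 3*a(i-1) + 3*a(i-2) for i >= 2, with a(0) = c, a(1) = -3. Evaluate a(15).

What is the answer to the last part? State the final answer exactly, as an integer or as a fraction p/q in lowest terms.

Part I: remainder = value at the root: 4*(-26)^4 + 5*(-26)^3 - 1*(-26)^2 - 5*(-26)^1 + 9 = (1827904) + (-87880) + (-676) + (130) + (9) = 1739487; answer 1739487
Part II: R1 = 1739487; m = 8; f(3) = -2*(9) + 2*(39) - 1*(8) = 52; iterating: f(3)=52, f(4)=-125, f(5)=345, f(6)=-992, f(7)=2799, f(8)=-7927, f(9)=22444, f(10)=-63541, f(11)=179897, f(12)=-509320, f(13)=1441975, f(14)=-4082487; answer -4082487
Part III: R2 = -4082487; r = 7422; 7422 = 2 * 3 * 1237; sigma = (1 + 2) * (1 + 3) * (1 + 1237) = 3 * 4 * 1238 = 14856; answer 14856
Part IV: R3 = 14856; c = -39; a(2) = 3*(-3) + 3*(-39) = -126; iterating: a(2)=-126, a(3)=-387, a(4)=-1539, a(5)=-5778, a(6)=-21951, a(7)=-83187, a(8)=-315414, a(9)=-1195803, a(10)=-4533651, a(11)=-17188362, a(12)=-65166039, a(13)=-247063203, a(14)=-936687726, a(15)=-3551252787; answer -3551252787

-3551252787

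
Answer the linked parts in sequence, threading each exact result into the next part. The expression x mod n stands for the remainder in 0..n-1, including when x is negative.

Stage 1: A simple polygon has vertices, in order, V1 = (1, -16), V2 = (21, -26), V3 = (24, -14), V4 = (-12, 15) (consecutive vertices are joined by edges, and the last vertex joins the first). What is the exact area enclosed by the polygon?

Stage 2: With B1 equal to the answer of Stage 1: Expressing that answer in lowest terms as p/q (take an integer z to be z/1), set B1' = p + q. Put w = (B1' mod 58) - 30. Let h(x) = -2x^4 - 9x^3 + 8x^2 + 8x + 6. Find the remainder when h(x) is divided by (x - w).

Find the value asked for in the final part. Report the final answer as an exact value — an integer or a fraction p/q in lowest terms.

Stage 1: cross terms: (1*-26 - 21*-16)=310, (21*-14 - 24*-26)=330, (24*15 - -12*-14)=192, (-12*-16 - 1*15)=177; twice the area = |1009| = 1009; area = 1009/2; answer 1009/2
Stage 2: B1 = 1009/2; threaded value p + q = 1011; w = -5; remainder = value at the root: -2*(-5)^4 - 9*(-5)^3 + 8*(-5)^2 + 8*(-5)^1 + 6 = (-1250) + (1125) + (200) + (-40) + (6) = 41; answer 41

41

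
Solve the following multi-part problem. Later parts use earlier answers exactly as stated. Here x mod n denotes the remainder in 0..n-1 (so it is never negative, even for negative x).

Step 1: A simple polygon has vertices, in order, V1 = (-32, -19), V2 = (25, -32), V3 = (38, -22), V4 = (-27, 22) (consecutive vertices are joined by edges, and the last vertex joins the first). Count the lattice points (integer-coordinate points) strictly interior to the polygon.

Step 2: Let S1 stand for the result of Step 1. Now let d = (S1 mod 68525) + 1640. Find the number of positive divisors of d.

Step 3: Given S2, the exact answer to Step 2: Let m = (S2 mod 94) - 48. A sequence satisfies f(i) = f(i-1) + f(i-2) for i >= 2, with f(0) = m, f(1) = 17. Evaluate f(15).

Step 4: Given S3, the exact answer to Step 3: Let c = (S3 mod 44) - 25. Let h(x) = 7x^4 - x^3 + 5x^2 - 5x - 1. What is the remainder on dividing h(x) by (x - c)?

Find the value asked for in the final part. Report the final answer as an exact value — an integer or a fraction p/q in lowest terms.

581093

Step 1: cross terms: (-32*-32 - 25*-19)=1499, (25*-22 - 38*-32)=666, (38*22 - -27*-22)=242, (-27*-19 - -32*22)=1217; twice the area = |3624| = 3624; area = 1812; boundary points = 1 + 1 + 1 + 1 = 4; strictly interior points = area - boundary/2 + 1 = 1811; answer 1811
Step 2: S1 = 1811; d = 3451; 3451 = 7 * 17 * 29; number of divisors = (1+1) * (1+1) * (1+1) = 8; answer 8
Step 3: S2 = 8; m = -40; f(2) = 1*(17) + 1*(-40) = -23; iterating: f(2)=-23, f(3)=-6, f(4)=-29, f(5)=-35, f(6)=-64, f(7)=-99, f(8)=-163, f(9)=-262, f(10)=-425, f(11)=-687, f(12)=-1112, f(13)=-1799, f(14)=-2911, f(15)=-4710; answer -4710
Step 4: S3 = -4710; c = 17; remainder = value at the root: 7*(17)^4 - 1*(17)^3 + 5*(17)^2 - 5*(17)^1 - 1 = (584647) + (-4913) + (1445) + (-85) + (-1) = 581093; answer 581093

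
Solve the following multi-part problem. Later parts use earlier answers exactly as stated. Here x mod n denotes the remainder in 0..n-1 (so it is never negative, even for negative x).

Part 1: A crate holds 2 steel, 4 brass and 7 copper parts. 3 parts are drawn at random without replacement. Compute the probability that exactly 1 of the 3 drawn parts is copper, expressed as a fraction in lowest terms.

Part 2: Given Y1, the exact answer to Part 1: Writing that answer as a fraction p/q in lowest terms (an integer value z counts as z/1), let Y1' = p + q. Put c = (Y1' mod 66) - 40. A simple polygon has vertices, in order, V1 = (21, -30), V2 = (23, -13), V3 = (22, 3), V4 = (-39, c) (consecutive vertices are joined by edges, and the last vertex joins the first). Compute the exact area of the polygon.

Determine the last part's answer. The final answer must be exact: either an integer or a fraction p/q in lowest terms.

1040

Part 1: total draws C(13,3) = 286; favorable C(7,1)*C(6,2) = 105; P = 105/286; answer 105/286
Part 2: Y1 = 105/286; threaded value p + q = 391; c = 21; cross terms: (21*-13 - 23*-30)=417, (23*3 - 22*-13)=355, (22*21 - -39*3)=579, (-39*-30 - 21*21)=729; twice the area = |2080| = 2080; area = 1040; answer 1040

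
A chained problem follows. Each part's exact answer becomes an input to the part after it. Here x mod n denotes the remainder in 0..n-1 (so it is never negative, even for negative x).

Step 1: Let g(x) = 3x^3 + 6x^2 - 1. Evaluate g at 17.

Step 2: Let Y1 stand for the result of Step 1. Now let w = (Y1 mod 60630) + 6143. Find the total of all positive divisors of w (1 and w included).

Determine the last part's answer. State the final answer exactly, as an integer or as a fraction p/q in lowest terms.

Step 1: 3*(17)^3 + 6*(17)^2 - 1 = (14739) + (1734) + (-1) = 16472; answer 16472
Step 2: Y1 = 16472; w = 22615; 22615 = 5 * 4523; sigma = (1 + 5) * (1 + 4523) = 6 * 4524 = 27144; answer 27144

27144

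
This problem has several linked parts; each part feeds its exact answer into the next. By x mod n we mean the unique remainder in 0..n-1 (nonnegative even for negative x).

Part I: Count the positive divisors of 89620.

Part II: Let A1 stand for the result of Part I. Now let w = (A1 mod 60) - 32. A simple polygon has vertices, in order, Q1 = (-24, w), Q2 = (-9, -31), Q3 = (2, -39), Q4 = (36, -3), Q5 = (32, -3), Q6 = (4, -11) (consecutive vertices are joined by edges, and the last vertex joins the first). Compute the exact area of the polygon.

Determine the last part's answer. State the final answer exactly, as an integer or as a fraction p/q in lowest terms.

1679/2

Part I: 89620 = 2^2 * 5 * 4481; number of divisors = (2+1) * (1+1) * (1+1) = 12; answer 12
Part II: A1 = 12; w = -20; cross terms: (-24*-31 - -9*-20)=564, (-9*-39 - 2*-31)=413, (2*-3 - 36*-39)=1398, (36*-3 - 32*-3)=-12, (32*-11 - 4*-3)=-340, (4*-20 - -24*-11)=-344; twice the area = |1679| = 1679; area = 1679/2; answer 1679/2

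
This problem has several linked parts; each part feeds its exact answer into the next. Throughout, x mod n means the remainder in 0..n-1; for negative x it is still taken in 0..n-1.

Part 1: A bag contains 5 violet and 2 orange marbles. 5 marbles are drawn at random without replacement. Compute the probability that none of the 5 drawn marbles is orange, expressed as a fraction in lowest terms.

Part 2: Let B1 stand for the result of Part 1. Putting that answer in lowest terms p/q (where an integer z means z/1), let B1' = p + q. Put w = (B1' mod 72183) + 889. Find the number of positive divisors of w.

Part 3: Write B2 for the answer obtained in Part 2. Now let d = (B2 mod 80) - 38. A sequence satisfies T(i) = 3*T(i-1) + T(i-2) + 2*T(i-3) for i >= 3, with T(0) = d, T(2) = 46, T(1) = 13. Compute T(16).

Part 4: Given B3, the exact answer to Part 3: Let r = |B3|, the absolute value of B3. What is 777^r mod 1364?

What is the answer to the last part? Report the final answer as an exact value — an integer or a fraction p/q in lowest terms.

Part 1: total draws C(7,5) = 21; favorable C(5,5) = 1; P = 1/21; answer 1/21
Part 2: B1 = 1/21; threaded value p + q = 22; w = 911; 911 is prime, so its only divisors are 1 and 911; count = 2; answer 2
Part 3: B2 = 2; d = -36; T(3) = 3*(46) + 1*(13) + 2*(-36) = 79; iterating: T(3)=79, T(4)=309, T(5)=1098, T(6)=3761, T(7)=12999, T(8)=44954, T(9)=155383, T(10)=537101, T(11)=1856594, T(12)=6417649, T(13)=22183743, T(14)=76682066, T(15)=265065239, T(16)=916245269; answer 916245269
Part 4: B3 = 916245269; r = 916245269; squarings mod 1364: 777^1=777, 777^2=841, 777^4=729, 777^8=845, 777^16=653, 777^32=841, 777^64=729, 777^128=845, 777^256=653, 777^512=841, 777^1024=729, 777^2048=845, 777^4096=653, 777^8192=841, 777^16384=729, 777^32768=845, 777^65536=653, 777^131072=841, 777^262144=729, 777^524288=845, 777^1048576=653, 777^2097152=841, 777^4194304=729, 777^8388608=845, 777^16777216=653, 777^33554432=841, 777^67108864=729, 777^134217728=845, 777^268435456=653, 777^536870912=841; 777^916245269 = 777^1 * 777^4 * 777^16 * 777^256 * 777^512 * 777^2048 * 777^16384 * 777^32768 * 777^262144 * 777^524288 * 777^1048576 * 777^8388608 * 777^33554432 * 777^67108864 * 777^268435456 * 777^536870912 = 481 (mod 1364); answer 481

481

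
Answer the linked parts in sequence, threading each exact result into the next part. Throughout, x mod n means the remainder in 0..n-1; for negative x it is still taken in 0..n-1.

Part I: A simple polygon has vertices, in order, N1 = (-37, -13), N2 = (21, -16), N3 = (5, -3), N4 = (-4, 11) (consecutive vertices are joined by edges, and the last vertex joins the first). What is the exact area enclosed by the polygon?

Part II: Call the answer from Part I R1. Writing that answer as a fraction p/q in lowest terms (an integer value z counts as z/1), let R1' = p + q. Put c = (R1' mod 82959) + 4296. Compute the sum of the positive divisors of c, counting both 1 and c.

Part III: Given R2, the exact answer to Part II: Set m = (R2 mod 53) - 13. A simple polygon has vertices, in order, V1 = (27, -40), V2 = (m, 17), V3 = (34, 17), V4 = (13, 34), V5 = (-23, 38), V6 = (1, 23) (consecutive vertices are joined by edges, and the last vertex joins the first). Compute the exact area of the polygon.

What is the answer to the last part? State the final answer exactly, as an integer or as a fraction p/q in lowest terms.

945

Part I: cross terms: (-37*-16 - 21*-13)=865, (21*-3 - 5*-16)=17, (5*11 - -4*-3)=43, (-4*-13 - -37*11)=459; twice the area = |1384| = 1384; area = 692; answer 692
Part II: R1 = 692; threaded value p + q = 693; c = 4989; 4989 = 3 * 1663; sigma = (1 + 3) * (1 + 1663) = 4 * 1664 = 6656; answer 6656
Part III: R2 = 6656; m = 18; cross terms: (27*17 - 18*-40)=1179, (18*17 - 34*17)=-272, (34*34 - 13*17)=935, (13*38 - -23*34)=1276, (-23*23 - 1*38)=-567, (1*-40 - 27*23)=-661; twice the area = |1890| = 1890; area = 945; answer 945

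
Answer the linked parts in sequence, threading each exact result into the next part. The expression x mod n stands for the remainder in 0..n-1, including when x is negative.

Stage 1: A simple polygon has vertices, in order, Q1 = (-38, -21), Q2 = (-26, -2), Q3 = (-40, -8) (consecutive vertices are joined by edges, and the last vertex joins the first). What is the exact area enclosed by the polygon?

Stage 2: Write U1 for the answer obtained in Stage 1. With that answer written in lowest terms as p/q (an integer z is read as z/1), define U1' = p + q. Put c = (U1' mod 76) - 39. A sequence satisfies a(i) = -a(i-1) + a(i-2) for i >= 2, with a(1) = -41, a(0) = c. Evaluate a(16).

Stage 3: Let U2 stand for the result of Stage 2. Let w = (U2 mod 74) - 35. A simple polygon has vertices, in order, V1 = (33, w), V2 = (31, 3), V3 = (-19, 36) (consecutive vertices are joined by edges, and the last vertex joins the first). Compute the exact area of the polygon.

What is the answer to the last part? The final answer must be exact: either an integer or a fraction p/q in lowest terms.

Stage 1: cross terms: (-38*-2 - -26*-21)=-470, (-26*-8 - -40*-2)=128, (-40*-21 - -38*-8)=536; twice the area = |194| = 194; area = 97; answer 97
Stage 2: U1 = 97; threaded value p + q = 98; c = -17; a(2) = -1*(-41) + 1*(-17) = 24; iterating: a(2)=24, a(3)=-65, a(4)=89, a(5)=-154, a(6)=243, a(7)=-397, a(8)=640, a(9)=-1037, a(10)=1677, a(11)=-2714, a(12)=4391, a(13)=-7105, a(14)=11496, a(15)=-18601, a(16)=30097; answer 30097
Stage 3: U2 = 30097; w = 18; cross terms: (33*3 - 31*18)=-459, (31*36 - -19*3)=1173, (-19*18 - 33*36)=-1530; twice the area = |-816| = 816; area = 408; answer 408

408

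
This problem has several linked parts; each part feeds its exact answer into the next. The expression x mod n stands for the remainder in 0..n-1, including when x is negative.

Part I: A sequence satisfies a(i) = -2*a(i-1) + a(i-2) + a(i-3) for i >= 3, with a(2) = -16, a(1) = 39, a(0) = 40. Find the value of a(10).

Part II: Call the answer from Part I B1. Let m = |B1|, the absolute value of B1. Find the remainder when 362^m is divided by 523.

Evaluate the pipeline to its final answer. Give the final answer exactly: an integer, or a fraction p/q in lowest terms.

147

Part I: a(3) = -2*(-16) + 1*(39) + 1*(40) = 111; iterating: a(3)=111, a(4)=-199, a(5)=493, a(6)=-1074, a(7)=2442, a(8)=-5465, a(9)=12298, a(10)=-27619; answer -27619
Part II: B1 = -27619; m = 27619; squarings mod 523: 362^1=362, 362^2=294, 362^4=141, 362^8=7, 362^16=49, 362^32=309, 362^64=295, 362^128=207, 362^256=486, 362^512=323, 362^1024=252, 362^2048=221, 362^4096=202, 362^8192=10, 362^16384=100; 362^27619 = 362^1 * 362^2 * 362^32 * 362^64 * 362^128 * 362^256 * 362^512 * 362^2048 * 362^8192 * 362^16384 = 147 (mod 523); answer 147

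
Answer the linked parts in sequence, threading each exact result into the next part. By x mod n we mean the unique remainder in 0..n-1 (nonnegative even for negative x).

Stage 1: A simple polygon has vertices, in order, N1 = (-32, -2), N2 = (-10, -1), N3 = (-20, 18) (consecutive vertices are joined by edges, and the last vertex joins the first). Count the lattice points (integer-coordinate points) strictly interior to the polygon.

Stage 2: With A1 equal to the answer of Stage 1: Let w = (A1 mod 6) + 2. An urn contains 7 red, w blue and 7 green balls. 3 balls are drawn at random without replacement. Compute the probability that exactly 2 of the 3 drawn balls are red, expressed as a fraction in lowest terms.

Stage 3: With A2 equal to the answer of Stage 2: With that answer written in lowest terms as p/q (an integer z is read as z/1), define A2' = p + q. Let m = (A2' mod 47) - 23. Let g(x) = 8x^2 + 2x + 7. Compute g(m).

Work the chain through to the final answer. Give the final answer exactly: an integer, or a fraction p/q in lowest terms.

Stage 1: cross terms: (-32*-1 - -10*-2)=12, (-10*18 - -20*-1)=-200, (-20*-2 - -32*18)=616; twice the area = |428| = 428; area = 214; boundary points = 1 + 1 + 4 = 6; strictly interior points = area - boundary/2 + 1 = 212; answer 212
Stage 2: A1 = 212; w = 4; total draws C(18,3) = 816; favorable C(7,2)*C(11,1) = 231; P = 77/272; answer 77/272
Stage 3: A2 = 77/272; threaded value p + q = 349; m = -3; 8*(-3)^2 + 2*(-3)^1 + 7 = (72) + (-6) + (7) = 73; answer 73

73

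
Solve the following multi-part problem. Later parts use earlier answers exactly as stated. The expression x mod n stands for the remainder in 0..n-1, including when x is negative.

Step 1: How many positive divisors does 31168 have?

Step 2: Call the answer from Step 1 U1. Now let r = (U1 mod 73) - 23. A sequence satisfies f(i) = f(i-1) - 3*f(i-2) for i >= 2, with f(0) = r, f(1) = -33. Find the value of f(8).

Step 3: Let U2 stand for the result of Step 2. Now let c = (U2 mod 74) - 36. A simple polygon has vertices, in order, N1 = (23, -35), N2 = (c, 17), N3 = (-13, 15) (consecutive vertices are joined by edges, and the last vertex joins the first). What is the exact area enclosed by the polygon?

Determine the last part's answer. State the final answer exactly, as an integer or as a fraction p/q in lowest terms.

Step 1: 31168 = 2^6 * 487; number of divisors = (6+1) * (1+1) = 14; answer 14
Step 2: U1 = 14; r = -9; f(2) = 1*(-33) - 3*(-9) = -6; iterating: f(2)=-6, f(3)=93, f(4)=111, f(5)=-168, f(6)=-501, f(7)=3, f(8)=1506; answer 1506
Step 3: U2 = 1506; c = -10; cross terms: (23*17 - -10*-35)=41, (-10*15 - -13*17)=71, (-13*-35 - 23*15)=110; twice the area = |222| = 222; area = 111; answer 111

111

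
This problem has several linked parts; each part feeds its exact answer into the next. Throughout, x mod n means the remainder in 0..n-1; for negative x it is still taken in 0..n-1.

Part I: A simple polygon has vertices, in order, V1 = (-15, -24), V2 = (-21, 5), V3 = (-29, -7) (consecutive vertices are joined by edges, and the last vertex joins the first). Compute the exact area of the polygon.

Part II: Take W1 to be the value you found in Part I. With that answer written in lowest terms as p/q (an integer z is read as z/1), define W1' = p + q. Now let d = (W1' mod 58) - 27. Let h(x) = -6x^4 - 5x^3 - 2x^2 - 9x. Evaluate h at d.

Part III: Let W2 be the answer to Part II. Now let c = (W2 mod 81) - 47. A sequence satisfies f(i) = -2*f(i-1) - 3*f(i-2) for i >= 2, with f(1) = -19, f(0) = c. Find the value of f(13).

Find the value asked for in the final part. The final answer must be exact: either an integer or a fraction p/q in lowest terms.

Part I: cross terms: (-15*5 - -21*-24)=-579, (-21*-7 - -29*5)=292, (-29*-24 - -15*-7)=591; twice the area = |304| = 304; area = 152; answer 152
Part II: W1 = 152; threaded value p + q = 153; d = 10; -6*(10)^4 - 5*(10)^3 - 2*(10)^2 - 9*(10)^1 = (-60000) + (-5000) + (-200) + (-90) = -65290; answer -65290
Part III: W2 = -65290; c = 30; f(2) = -2*(-19) - 3*(30) = -52; iterating: f(2)=-52, f(3)=161, f(4)=-166, f(5)=-151, f(6)=800, f(7)=-1147, f(8)=-106, f(9)=3653, f(10)=-6988, f(11)=3017, f(12)=14930, f(13)=-38911; answer -38911

-38911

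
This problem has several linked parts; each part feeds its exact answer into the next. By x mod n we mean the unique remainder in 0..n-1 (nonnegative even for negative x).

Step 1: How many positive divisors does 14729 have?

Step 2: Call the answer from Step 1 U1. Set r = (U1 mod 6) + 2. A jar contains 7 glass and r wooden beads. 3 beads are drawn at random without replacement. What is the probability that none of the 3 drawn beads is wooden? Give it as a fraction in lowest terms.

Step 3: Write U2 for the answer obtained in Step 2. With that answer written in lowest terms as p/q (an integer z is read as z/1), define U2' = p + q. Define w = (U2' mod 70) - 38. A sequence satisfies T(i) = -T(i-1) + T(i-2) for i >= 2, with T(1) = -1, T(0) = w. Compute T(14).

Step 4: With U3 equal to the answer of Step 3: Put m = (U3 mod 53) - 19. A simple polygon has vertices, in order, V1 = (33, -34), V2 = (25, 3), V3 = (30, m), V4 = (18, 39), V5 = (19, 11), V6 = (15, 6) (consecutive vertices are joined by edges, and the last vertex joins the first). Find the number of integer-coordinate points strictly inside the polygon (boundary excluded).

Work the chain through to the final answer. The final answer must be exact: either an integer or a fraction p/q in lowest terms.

462

Step 1: 14729 = 11 * 13 * 103; number of divisors = (1+1) * (1+1) * (1+1) = 8; answer 8
Step 2: U1 = 8; r = 4; total draws C(11,3) = 165; favorable C(7,3) = 35; P = 7/33; answer 7/33
Step 3: U2 = 7/33; threaded value p + q = 40; w = 2; T(2) = -1*(-1) + 1*(2) = 3; iterating: T(2)=3, T(3)=-4, T(4)=7, T(5)=-11, T(6)=18, T(7)=-29, T(8)=47, T(9)=-76, T(10)=123, T(11)=-199, T(12)=322, T(13)=-521, T(14)=843; answer 843
Step 4: U3 = 843; m = 29; cross terms: (33*3 - 25*-34)=949, (25*29 - 30*3)=635, (30*39 - 18*29)=648, (18*11 - 19*39)=-543, (19*6 - 15*11)=-51, (15*-34 - 33*6)=-708; twice the area = |930| = 930; area = 465; boundary points = 1 + 1 + 2 + 1 + 1 + 2 = 8; strictly interior points = area - boundary/2 + 1 = 462; answer 462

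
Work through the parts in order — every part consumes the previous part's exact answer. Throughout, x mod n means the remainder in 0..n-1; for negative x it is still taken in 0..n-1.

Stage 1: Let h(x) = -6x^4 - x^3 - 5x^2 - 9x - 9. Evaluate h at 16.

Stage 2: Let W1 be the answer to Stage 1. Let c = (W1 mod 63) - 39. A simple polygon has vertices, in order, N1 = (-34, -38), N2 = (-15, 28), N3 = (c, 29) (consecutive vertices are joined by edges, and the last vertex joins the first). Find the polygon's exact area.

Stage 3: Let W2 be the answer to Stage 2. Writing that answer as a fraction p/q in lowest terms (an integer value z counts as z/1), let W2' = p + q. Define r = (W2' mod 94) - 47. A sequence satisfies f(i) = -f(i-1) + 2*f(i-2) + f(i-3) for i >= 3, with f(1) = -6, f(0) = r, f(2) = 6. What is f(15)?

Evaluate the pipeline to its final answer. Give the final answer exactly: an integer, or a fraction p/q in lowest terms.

-12414

Stage 1: -6*(16)^4 - 1*(16)^3 - 5*(16)^2 - 9*(16)^1 - 9 = (-393216) + (-4096) + (-1280) + (-144) + (-9) = -398745; answer -398745
Stage 2: W1 = -398745; c = 6; cross terms: (-34*28 - -15*-38)=-1522, (-15*29 - 6*28)=-603, (6*-38 - -34*29)=758; twice the area = |-1367| = 1367; area = 1367/2; answer 1367/2
Stage 3: W2 = 1367/2; threaded value p + q = 1369; r = 6; f(3) = -1*(6) + 2*(-6) + 1*(6) = -12; iterating: f(3)=-12, f(4)=18, f(5)=-36, f(6)=60, f(7)=-114, f(8)=198, f(9)=-366, f(10)=648, f(11)=-1182, f(12)=2112, f(13)=-3828, f(14)=6870, f(15)=-12414; answer -12414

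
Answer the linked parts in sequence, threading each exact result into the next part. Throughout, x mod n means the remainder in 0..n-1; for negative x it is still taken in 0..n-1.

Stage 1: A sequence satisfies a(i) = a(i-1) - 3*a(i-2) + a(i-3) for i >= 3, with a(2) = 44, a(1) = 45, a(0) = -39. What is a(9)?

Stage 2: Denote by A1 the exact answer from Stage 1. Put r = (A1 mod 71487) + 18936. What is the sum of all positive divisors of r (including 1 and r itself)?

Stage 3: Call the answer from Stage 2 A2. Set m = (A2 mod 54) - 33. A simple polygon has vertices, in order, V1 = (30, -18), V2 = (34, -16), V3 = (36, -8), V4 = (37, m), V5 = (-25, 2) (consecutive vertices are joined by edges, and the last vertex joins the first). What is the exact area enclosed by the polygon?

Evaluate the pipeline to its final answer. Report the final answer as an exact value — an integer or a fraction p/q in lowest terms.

Stage 1: a(3) = 1*(44) - 3*(45) + 1*(-39) = -130; iterating: a(3)=-130, a(4)=-217, a(5)=217, a(6)=738, a(7)=-130, a(8)=-2127, a(9)=-999; answer -999
Stage 2: A1 = -999; r = 89424; 89424 = 2^4 * 3^5 * 23; sigma = (1 + 2 + 4 + 8 + 16) * (1 + 3 + 9 + 27 + 81 + 243) * (1 + 23) = 31 * 364 * 24 = 270816; answer 270816
Stage 3: A2 = 270816; m = -27; cross terms: (30*-16 - 34*-18)=132, (34*-8 - 36*-16)=304, (36*-27 - 37*-8)=-676, (37*2 - -25*-27)=-601, (-25*-18 - 30*2)=390; twice the area = |-451| = 451; area = 451/2; answer 451/2

451/2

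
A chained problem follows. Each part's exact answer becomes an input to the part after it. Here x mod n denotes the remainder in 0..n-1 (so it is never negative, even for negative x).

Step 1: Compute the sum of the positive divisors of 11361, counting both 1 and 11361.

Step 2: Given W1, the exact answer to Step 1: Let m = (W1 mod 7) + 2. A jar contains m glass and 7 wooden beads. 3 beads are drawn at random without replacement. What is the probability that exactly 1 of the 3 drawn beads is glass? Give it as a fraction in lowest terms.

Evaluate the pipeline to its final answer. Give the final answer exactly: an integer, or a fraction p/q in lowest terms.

21/52

Step 1: 11361 = 3 * 7 * 541; sigma = (1 + 3) * (1 + 7) * (1 + 541) = 4 * 8 * 542 = 17344; answer 17344
Step 2: W1 = 17344; m = 7; total draws C(14,3) = 364; favorable C(7,1)*C(7,2) = 147; P = 21/52; answer 21/52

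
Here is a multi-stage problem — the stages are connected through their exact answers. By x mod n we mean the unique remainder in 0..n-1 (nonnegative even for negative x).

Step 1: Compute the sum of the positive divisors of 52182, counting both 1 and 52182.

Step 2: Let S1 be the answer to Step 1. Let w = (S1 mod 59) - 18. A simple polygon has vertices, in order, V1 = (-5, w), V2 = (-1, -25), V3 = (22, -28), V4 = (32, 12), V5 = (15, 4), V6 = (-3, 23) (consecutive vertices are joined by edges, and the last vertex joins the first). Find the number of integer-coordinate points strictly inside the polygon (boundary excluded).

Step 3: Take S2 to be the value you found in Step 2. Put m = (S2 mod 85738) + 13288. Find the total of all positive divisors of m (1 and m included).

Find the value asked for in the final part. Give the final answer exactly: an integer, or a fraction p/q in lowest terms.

Step 1: 52182 = 2 * 3^2 * 13 * 223; sigma = (1 + 2) * (1 + 3 + 9) * (1 + 13) * (1 + 223) = 3 * 13 * 14 * 224 = 122304; answer 122304
Step 2: S1 = 122304; w = 38; cross terms: (-5*-25 - -1*38)=163, (-1*-28 - 22*-25)=578, (22*12 - 32*-28)=1160, (32*4 - 15*12)=-52, (15*23 - -3*4)=357, (-3*38 - -5*23)=1; twice the area = |2207| = 2207; area = 2207/2; boundary points = 1 + 1 + 10 + 1 + 1 + 1 = 15; strictly interior points = area - boundary/2 + 1 = 1097; answer 1097
Step 3: S2 = 1097; m = 14385; 14385 = 3 * 5 * 7 * 137; sigma = (1 + 3) * (1 + 5) * (1 + 7) * (1 + 137) = 4 * 6 * 8 * 138 = 26496; answer 26496

26496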